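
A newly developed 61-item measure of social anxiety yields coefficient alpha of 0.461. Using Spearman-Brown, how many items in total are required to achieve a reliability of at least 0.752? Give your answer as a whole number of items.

n = 0.752 × (1 − 0.461) / [ 0.461 × (1 − 0.752) ]
n = 0.405328 / 0.114328 ≈ 3.5453
Items needed = n × 61 = 3.5453 × 61 ≈ 216.26 → round up to 217

217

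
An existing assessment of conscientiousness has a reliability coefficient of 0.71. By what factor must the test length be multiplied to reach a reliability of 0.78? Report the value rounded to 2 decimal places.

1.45

Spearman-Brown solved for the length factor n:
n = r*(1 − r) / [ r (1 − r*) ]
n = [0.78 × 0.29] / [0.71 × 0.22]
n = 0.2262 / 0.1562 ≈ 1.4481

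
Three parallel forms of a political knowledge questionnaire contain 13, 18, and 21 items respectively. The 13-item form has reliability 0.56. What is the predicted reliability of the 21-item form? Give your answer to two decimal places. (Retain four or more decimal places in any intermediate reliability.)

Only the ratio of lengths matters: n = 21/13 = 1.6154
r_{21} = n·r / (1 + (n − 1)·r) = 0.9046 / 1.3446 ≈ 0.6728

0.67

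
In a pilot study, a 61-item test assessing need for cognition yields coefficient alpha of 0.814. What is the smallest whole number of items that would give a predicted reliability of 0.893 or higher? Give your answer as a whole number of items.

n = 0.893(1 − 0.814) / [0.814(1 − 0.893)]
n = 0.166098 / 0.087098 ≈ 1.9070
1.9070 × 61 = 116.33 → 117 items

117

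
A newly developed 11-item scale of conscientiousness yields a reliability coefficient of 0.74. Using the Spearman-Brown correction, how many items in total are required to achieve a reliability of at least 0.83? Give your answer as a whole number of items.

19

n = [0.83 × 0.26] / [0.74 × 0.17]
  = 0.2158 / 0.1258 = 1.7154
So the test needs 1.7154 × 11 ≈ 18.87 items; rounding up, 19.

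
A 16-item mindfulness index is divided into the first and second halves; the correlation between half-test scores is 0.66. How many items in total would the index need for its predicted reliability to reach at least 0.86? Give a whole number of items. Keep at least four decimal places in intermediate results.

26

Corrected full-test reliability: r_full = 2 × 0.66 / (1 + 0.66) ≈ 0.7952
n = r_tgt(1 − r_full) / [r_full(1 − r_tgt)] = 0.86 × 0.2048 / (0.7952 × 0.14) ≈ 1.5821
Items = 1.5821 × 16 ≈ 25.31 → 26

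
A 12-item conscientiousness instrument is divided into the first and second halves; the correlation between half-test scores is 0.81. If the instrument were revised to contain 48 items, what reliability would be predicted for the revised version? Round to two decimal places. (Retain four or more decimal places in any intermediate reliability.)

First correct the split-half correlation to full-test reliability: r_full = 2 × 0.81 / (1 + 0.81) ≈ 0.8950
Then adjust to 48 items: n = 48/12 = 4.0000
r_new = n·r_full / (1 + (n − 1)·r_full) = 3.5800 / 3.6850 ≈ 0.9715

0.97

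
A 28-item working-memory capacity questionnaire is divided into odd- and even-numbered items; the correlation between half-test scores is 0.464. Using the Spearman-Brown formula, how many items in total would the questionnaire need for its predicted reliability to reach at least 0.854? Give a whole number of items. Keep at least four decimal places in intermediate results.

r_full = 2(0.464)/(1 + 0.464) = 0.6339
Solve Spearman-Brown for n: n = 0.854(1 − 0.6339) / [0.6339(1 − 0.854)] = 3.3782
Required items = 3.3782 × 28 = 94.59, so 95 items.

95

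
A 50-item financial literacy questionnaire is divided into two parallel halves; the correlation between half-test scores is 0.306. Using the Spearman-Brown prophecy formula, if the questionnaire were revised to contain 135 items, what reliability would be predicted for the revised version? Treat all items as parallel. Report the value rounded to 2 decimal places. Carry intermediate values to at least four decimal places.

Spearman-Brown correction (n = 2): r_full = 2·0.306/(1 + 0.306) = 0.4686
Then adjust to 135 items: n = 135/50 = 2.7000
r_new = n·r_full / (1 + (n − 1)·r_full) = 1.2652 / 1.7966 ≈ 0.7042

0.70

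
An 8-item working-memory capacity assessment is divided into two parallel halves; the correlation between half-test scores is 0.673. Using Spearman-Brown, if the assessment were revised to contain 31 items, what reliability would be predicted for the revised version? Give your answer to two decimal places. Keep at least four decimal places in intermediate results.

0.94

First correct the split-half correlation to full-test reliability: r_full = 2 × 0.673 / (1 + 0.673) ≈ 0.8045
Length factor from 8 to 31 items: n = 31/8 = 3.8750
r_new = n·r_full / (1 + (n − 1)·r_full) = 3.1174 / 3.3129 ≈ 0.9410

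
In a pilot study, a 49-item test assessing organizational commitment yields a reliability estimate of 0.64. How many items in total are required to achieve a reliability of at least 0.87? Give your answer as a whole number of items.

Rearranging the Spearman-Brown formula for n,
n = r_target (1 − r_old) / [ r_old (1 − r_target) ]
n = 0.87(1 − 0.64) / [0.64(1 − 0.87)]
  = 0.3132 / 0.0832 = 3.7644
So the test needs 3.7644 × 49 ≈ 184.46 items; rounding up, 185.

185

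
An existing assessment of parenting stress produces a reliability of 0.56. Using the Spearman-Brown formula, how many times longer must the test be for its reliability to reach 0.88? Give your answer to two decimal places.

5.76

Rearranging the Spearman-Brown formula for n,
n = r_target (1 − r_old) / [ r_old (1 − r_target) ]
n = 0.88 × (1 − 0.56) / [ 0.56 × (1 − 0.88) ]
n = 0.3872 / 0.0672 ≈ 5.7619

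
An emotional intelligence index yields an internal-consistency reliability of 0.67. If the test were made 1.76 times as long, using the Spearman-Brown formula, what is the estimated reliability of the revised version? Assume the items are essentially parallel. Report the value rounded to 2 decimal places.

0.78

Spearman-Brown: r_new = n·r / (1 + (n − 1)·r)
r_new = (1.76 × 0.67) / (1 + (1.76 − 1) × 0.67)
     = 1.1792 / 1.5092 = 0.7813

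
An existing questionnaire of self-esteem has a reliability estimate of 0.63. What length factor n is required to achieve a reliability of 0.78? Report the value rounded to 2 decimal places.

2.08

n = [0.78 × 0.37] / [0.63 × 0.22]
n = 0.2886 / 0.1386 ≈ 2.0823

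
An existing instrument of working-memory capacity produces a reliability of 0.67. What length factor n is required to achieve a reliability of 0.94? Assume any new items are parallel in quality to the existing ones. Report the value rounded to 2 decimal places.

7.72

n = 0.94(1 − 0.67) / [0.67(1 − 0.94)]
n = 0.3102 / 0.0402 ≈ 7.7164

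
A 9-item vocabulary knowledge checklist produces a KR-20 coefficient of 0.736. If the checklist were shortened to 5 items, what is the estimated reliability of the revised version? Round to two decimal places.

0.61

The new length is 5/9 = 0.5556 times the old.
By Spearman-Brown, r_new = n r / (1 + (n − 1) r).
r_new = (0.5556 × 0.736) / (1 + (0.5556 − 1) × 0.736)
r_new = 0.4089 / 0.6729 ≈ 0.6077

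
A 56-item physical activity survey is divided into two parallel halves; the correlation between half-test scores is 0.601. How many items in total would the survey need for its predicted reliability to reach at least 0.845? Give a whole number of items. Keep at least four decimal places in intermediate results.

r_full = 2(0.601)/(1 + 0.601) = 0.7508
n = r_tgt(1 − r_full) / [r_full(1 − r_tgt)] = 0.845 × 0.2492 / (0.7508 × 0.155) ≈ 1.8095
Items = 1.8095 × 56 ≈ 101.33 → 102

102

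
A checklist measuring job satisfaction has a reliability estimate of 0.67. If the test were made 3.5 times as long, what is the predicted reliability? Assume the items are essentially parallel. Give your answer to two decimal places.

0.88

r_new = (3.5 × 0.67) / (1 + (3.5 − 1) × 0.67)
r_new = 2.3450 / 2.6750 ≈ 0.8766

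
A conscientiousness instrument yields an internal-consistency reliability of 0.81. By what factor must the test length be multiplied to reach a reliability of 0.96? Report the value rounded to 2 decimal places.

5.63

n = 0.96 × (1 − 0.81) / [ 0.81 × (1 − 0.96) ]
n = 0.1824 / 0.0324 ≈ 5.6296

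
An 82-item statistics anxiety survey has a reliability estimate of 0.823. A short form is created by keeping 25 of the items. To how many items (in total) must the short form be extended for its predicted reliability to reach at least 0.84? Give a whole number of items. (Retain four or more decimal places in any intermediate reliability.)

Short-form reliability: n = 25/82 = 0.3049; r_25 = n·r/(1+(n−1)r) ≈ 0.5864
Length factor from the short form to reach 0.84: n' = 0.84(1 − 0.5864) / [0.5864(1 − 0.84)] ≈ 3.7029
Total items = 3.7029 × 25 = 92.57, rounded up to 93.

93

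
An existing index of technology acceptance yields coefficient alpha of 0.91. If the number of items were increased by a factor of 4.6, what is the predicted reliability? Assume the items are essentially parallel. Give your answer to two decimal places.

0.98

By Spearman-Brown, r_new = n r / (1 + (n − 1) r).
r_new = (4.6 × 0.91) / (1 + (4.6 − 1) × 0.91)
r_new = 4.1860 / 4.2760 ≈ 0.9790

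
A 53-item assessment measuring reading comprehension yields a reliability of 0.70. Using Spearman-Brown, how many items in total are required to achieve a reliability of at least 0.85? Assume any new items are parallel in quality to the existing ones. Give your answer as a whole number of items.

129

n = 0.85(1 − 0.70) / [0.70(1 − 0.85)]
  = 0.2550 / 0.1050 = 2.4286
Items needed = n × 53 = 2.4286 × 53 ≈ 128.72 → round up to 129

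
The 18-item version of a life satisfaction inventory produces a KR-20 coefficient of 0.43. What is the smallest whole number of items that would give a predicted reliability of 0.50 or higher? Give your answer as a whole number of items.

n = 0.50(1 − 0.43) / [0.43(1 − 0.50)]
n = 0.2850 / 0.2150 ≈ 1.3256
Items needed = n × 18 = 1.3256 × 18 ≈ 23.86 → round up to 24

24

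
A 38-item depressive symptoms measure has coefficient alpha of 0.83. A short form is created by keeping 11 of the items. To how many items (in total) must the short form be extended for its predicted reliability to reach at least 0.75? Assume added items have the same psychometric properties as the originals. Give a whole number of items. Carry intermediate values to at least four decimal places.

First, r for the 11-item form: n = 11/38 = 0.2895, so r_11 = 0.2895·0.83/(1 + (0.2895 − 1)·0.83) = 0.5857
Length factor from the short form to reach 0.75: n' = 0.75(1 − 0.5857) / [0.5857(1 − 0.75)] ≈ 2.1221
Total items = 2.1221 × 11 = 23.34, rounded up to 24.

24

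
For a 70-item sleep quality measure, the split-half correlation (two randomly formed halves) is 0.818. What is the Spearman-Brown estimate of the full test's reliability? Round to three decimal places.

0.900

The full test is twice the length of either half (n = 2).
r_full = 2r_hh / (1 + r_hh) = 2 × 0.818 / (1 + 0.818)
       = 1.6360 / 1.8180 = 0.8999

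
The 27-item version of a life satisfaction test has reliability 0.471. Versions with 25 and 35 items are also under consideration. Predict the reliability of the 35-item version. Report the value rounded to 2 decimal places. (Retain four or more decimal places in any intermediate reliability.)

Only the ratio of lengths matters: n = 35/27 = 1.2963
r_{35} = n·r / (1 + (n − 1)·r) = 0.6106 / 1.1396 ≈ 0.5358

0.54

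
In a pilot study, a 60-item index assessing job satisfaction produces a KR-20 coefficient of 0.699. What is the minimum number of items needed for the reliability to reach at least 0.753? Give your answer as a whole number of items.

79

n = 0.753(1 − 0.699) / [0.699(1 − 0.753)]
n = 0.226653 / 0.172653 ≈ 1.3128
So the test needs 1.3128 × 60 ≈ 78.77 items; rounding up, 79.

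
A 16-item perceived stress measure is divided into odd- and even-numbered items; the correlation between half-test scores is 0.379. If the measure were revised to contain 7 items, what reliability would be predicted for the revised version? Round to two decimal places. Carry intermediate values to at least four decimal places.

First correct the split-half correlation to full-test reliability: r_full = 2 × 0.379 / (1 + 0.379) ≈ 0.5497
Then adjust to 7 items: n = 7/16 = 0.4375
r_new = n·r_full / (1 + (n − 1)·r_full) = 0.2405 / 0.6908 ≈ 0.3481

0.35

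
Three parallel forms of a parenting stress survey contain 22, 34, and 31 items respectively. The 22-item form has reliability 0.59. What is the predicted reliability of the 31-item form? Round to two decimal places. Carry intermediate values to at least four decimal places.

The 34-item form is not needed; work directly from the 22-item form with n = 31/22 = 1.4091.
r_{31} = n·r / (1 + (n − 1)·r) = 0.8314 / 1.2414 ≈ 0.6697

0.67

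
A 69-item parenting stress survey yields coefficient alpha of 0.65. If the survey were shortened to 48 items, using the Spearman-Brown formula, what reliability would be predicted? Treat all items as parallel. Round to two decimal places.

Length ratio n = 48/69 = 0.6957
By Spearman-Brown, r_new = n r / (1 + (n − 1) r).
r_new = 0.6957·0.65 / [1 + (0.6957 − 1)·0.65]
r_new = 0.4522 / 0.8022 ≈ 0.5637

0.56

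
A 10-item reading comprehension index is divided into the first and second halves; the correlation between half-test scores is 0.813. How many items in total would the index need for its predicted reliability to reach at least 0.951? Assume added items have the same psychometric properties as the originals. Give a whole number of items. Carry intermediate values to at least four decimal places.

r_full = 2(0.813)/(1 + 0.813) = 0.8969
n = r_tgt(1 − r_full) / [r_full(1 − r_tgt)] = 0.951 × 0.1031 / (0.8969 × 0.049) ≈ 2.2310
Required items = 2.2310 × 10 = 22.31, so 23 items.

23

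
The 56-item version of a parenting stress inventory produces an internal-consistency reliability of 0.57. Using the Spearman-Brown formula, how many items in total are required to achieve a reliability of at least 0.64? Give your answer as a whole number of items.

76

n = 0.64(1 − 0.57) / [0.57(1 − 0.64)]
n = 0.2752 / 0.2052 ≈ 1.3411
1.3411 × 56 = 75.10 → 76 items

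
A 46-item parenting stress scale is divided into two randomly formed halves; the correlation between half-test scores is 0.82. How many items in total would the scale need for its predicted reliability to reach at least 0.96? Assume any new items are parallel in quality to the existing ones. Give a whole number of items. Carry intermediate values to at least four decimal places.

Corrected full-test reliability: r_full = 2 × 0.82 / (1 + 0.82) ≈ 0.9011
Solve Spearman-Brown for n: n = 0.96(1 − 0.9011) / [0.9011(1 − 0.96)] = 2.6341
Items = 2.6341 × 46 ≈ 121.17 → 122

122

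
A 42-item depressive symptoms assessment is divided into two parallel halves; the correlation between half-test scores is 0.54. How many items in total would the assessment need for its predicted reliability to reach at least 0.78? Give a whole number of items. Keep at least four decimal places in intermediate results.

64

Corrected full-test reliability: r_full = 2 × 0.54 / (1 + 0.54) ≈ 0.7013
Solve Spearman-Brown for n: n = 0.78(1 − 0.7013) / [0.7013(1 − 0.78)] = 1.5101
Required items = 1.5101 × 42 = 63.42, so 64 items.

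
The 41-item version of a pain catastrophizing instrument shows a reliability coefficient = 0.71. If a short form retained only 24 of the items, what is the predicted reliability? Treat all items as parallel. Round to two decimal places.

0.59

The new length is 24/41 = 0.5854 times the old.
r_new = 0.5854·0.71 / [1 + (0.5854 − 1)·0.71]
     = 0.4156 / 0.7056 = 0.5890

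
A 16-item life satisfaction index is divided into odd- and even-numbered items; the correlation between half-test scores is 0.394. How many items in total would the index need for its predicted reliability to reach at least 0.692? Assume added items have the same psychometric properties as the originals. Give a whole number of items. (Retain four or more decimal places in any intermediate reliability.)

Corrected full-test reliability: r_full = 2 × 0.394 / (1 + 0.394) ≈ 0.5653
Solve Spearman-Brown for n: n = 0.692(1 − 0.5653) / [0.5653(1 − 0.692)] = 1.7277
Required items = 1.7277 × 16 = 27.64, so 28 items.

28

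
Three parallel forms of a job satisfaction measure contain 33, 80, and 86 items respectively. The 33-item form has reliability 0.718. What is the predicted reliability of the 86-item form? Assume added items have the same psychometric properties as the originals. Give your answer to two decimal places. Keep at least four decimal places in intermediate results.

Only the ratio of lengths matters: n = 86/33 = 2.6061
r_{86} = n·r / (1 + (n − 1)·r) = 1.8712 / 2.1532 ≈ 0.8690

0.87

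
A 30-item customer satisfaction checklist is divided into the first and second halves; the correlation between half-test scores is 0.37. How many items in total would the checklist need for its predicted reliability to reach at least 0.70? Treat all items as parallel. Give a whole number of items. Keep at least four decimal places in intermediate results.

r_full = 2(0.37)/(1 + 0.37) = 0.5401
n = r_tgt(1 − r_full) / [r_full(1 − r_tgt)] = 0.70 × 0.4599 / (0.5401 × 0.30) ≈ 1.9869
Items = 1.9869 × 30 ≈ 59.61 → 60

60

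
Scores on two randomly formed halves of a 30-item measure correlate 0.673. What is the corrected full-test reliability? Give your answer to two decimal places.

The full test is twice the length of either half (n = 2).
r_full = 2(0.673) / (1 + 0.673)
r_full = 1.3460 / 1.6730 ≈ 0.8045

0.80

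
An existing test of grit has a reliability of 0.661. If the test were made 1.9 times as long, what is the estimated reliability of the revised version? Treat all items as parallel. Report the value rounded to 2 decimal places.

r_new = (1.9 × 0.661) / (1 + (1.9 − 1) × 0.661)
r_new = 1.2559 / 1.5949 ≈ 0.7874

0.79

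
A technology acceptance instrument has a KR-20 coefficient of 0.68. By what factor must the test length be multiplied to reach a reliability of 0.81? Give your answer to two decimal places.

2.01

Invert Spearman-Brown to solve for n:
n = r_target (1 − r_old) / [ r_old (1 − r_target) ]
n = [0.81 × 0.32] / [0.68 × 0.19]
  = 0.2592 / 0.1292 = 2.0062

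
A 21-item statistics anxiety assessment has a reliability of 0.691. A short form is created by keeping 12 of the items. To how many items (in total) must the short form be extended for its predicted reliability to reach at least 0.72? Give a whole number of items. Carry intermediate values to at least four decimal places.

25

First, r for the 12-item form: n = 12/21 = 0.5714, so r_12 = 0.5714·0.691/(1 + (0.5714 − 1)·0.691) = 0.5610
Length factor from the short form to reach 0.72: n' = 0.72(1 − 0.5610) / [0.5610(1 − 0.72)] ≈ 2.0122
Items = 2.0122 × 12 ≈ 24.15 → 25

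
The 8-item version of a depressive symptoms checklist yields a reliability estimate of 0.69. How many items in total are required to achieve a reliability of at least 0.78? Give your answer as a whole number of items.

n = [0.78 × 0.31] / [0.69 × 0.22]
  = 0.2418 / 0.1518 = 1.5929
Items needed = n × 8 = 1.5929 × 8 ≈ 12.74 → round up to 13

13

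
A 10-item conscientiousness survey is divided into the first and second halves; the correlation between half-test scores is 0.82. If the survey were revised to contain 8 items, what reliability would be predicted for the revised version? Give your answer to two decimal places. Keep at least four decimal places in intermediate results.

First correct the split-half correlation to full-test reliability: r_full = 2 × 0.82 / (1 + 0.82) ≈ 0.9011
Length factor from 10 to 8 items: n = 8/10 = 0.8000
r_new = n·r_full / (1 + (n − 1)·r_full) = 0.7209 / 0.8198 ≈ 0.8794

0.88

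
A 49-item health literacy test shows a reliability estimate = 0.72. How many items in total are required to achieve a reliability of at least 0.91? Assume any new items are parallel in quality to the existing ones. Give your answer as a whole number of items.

Invert Spearman-Brown to solve for n:
n = r*(1 − r) / [ r (1 − r*) ]
n = [0.91 × 0.28] / [0.72 × 0.09]
  = 0.2548 / 0.0648 = 3.9321
So the test needs 3.9321 × 49 ≈ 192.67 items; rounding up, 193.

193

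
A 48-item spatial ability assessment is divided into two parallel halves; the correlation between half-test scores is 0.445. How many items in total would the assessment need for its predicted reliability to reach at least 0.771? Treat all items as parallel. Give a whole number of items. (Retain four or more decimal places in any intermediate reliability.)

Corrected full-test reliability: r_full = 2 × 0.445 / (1 + 0.445) ≈ 0.6159
Solve Spearman-Brown for n: n = 0.771(1 − 0.6159) / [0.6159(1 − 0.771)] = 2.0997
Items = 2.0997 × 48 ≈ 100.79 → 101

101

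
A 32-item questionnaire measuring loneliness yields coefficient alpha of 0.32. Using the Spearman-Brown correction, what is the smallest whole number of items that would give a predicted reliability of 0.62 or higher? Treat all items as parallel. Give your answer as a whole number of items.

111

Rearranging the Spearman-Brown formula for n,
n = r*(1 − r) / [ r (1 − r*) ]
n = [0.62 × 0.68] / [0.32 × 0.38]
  = 0.4216 / 0.1216 = 3.4671
So the test needs 3.4671 × 32 ≈ 110.95 items; rounding up, 111.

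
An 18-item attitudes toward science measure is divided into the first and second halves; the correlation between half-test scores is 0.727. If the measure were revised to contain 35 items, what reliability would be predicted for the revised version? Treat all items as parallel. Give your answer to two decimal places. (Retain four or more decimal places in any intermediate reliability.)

First correct the split-half correlation to full-test reliability: r_full = 2 × 0.727 / (1 + 0.727) ≈ 0.8419
Length factor from 18 to 35 items: n = 35/18 = 1.9444
r_new = n·r_full / (1 + (n − 1)·r_full) = 1.6370 / 1.7951 ≈ 0.9119

0.91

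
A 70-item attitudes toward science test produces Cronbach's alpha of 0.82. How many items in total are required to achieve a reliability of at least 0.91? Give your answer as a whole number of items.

156

n = 0.91 × (1 − 0.82) / [ 0.82 × (1 − 0.91) ]
  = 0.1638 / 0.0738 = 2.2195
2.2195 × 70 = 155.37 → 156 items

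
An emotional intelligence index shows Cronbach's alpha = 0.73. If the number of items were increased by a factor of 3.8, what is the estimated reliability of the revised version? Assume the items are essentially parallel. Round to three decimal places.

0.911

By Spearman-Brown, r_new = n r / (1 + (n − 1) r).
r_new = 3.8·0.73 / [1 + (3.8 − 1)·0.73]
     = 2.7740 / 3.0440 = 0.9113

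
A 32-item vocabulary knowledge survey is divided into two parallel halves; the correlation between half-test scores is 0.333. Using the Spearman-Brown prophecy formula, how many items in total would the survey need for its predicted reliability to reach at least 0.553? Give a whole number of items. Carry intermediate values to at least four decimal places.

40

r_full = 2(0.333)/(1 + 0.333) = 0.4996
Solve Spearman-Brown for n: n = 0.553(1 − 0.4996) / [0.4996(1 − 0.553)] = 1.2391
Items = 1.2391 × 32 ≈ 39.65 → 40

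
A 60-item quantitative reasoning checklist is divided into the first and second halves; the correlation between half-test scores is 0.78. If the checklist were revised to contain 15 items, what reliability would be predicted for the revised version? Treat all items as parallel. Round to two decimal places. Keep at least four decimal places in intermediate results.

0.64

Full-test reliability from the split-half r: r_full = 2(0.78)/(1 + 0.78) = 0.8764
Length factor from 60 to 15 items: n = 15/60 = 0.2500
r_new = n·r_full / (1 + (n − 1)·r_full) = 0.2191 / 0.3427 ≈ 0.6393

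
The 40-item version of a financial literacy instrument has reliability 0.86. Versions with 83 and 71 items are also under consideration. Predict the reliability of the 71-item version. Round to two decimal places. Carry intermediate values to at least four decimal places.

Only the ratio of lengths matters: n = 71/40 = 1.7750
r_{71} = n·r / (1 + (n − 1)·r) = 1.5265 / 1.6665 ≈ 0.9160

0.92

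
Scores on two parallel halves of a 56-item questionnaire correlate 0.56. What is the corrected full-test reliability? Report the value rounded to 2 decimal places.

0.72

r_full = 2r_hh / (1 + r_hh) = 2 × 0.56 / (1 + 0.56)
       = 1.1200 / 1.5600 = 0.7179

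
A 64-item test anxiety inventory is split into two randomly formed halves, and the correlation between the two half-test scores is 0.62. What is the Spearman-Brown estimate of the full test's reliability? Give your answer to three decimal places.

The full test is twice the length of either half (n = 2).
r_full = 2r_hh / (1 + r_hh) = 2 × 0.62 / (1 + 0.62)
       = 1.2400 / 1.6200 = 0.7654

0.765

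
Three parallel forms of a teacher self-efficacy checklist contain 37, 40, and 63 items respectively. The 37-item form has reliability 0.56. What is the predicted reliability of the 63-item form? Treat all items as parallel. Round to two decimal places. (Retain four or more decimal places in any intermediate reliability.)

0.68

The 40-item form is not needed; work directly from the 37-item form with n = 63/37 = 1.7027.
r_{63} = n·r / (1 + (n − 1)·r) = 0.9535 / 1.3935 ≈ 0.6842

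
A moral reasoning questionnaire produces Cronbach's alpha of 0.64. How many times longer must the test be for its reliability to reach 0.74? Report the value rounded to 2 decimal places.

1.60

Invert Spearman-Brown to solve for n:
n = r*(1 − r) / [ r (1 − r*) ]
n = [0.74 × 0.36] / [0.64 × 0.26]
n = 0.2664 / 0.1664 ≈ 1.6010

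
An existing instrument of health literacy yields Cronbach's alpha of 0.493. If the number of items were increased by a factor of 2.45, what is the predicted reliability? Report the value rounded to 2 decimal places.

0.70

Spearman-Brown: r_new = n·r / (1 + (n − 1)·r)
r_new = 2.45·0.493 / [1 + (2.45 − 1)·0.493]
r_new = 1.2079 / 1.7149 ≈ 0.7044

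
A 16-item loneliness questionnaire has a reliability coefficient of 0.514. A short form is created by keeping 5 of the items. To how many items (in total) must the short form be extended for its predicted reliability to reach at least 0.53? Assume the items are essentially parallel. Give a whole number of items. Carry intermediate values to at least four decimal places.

18

Short-form reliability: n = 5/16 = 0.3125; r_5 = n·r/(1+(n−1)r) ≈ 0.2484
Then solve for n' with r_old = 0.2484, r_target = 0.53: n' = 0.53(1 − 0.2484)/[0.2484(1 − 0.53)] = 3.4120
Items = 3.4120 × 5 ≈ 17.06 → 18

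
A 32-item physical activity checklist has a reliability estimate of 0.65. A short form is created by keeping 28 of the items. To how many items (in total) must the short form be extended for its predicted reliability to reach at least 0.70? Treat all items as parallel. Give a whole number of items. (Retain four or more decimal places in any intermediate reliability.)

41

Short-form reliability: n = 28/32 = 0.8750; r_28 = n·r/(1+(n−1)r) ≈ 0.6190
Length factor from the short form to reach 0.70: n' = 0.70(1 − 0.6190) / [0.6190(1 − 0.70)] ≈ 1.4362
Items = 1.4362 × 28 ≈ 40.21 → 41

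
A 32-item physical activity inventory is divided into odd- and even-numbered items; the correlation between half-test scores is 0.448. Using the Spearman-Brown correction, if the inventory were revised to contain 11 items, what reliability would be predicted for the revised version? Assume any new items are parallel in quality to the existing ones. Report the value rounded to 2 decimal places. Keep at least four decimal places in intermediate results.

0.36

Full-test reliability from the split-half r: r_full = 2(0.448)/(1 + 0.448) = 0.6188
Length factor from 32 to 11 items: n = 11/32 = 0.3438
r_new = n·r_full / (1 + (n − 1)·r_full) = 0.2127 / 0.5939 ≈ 0.3581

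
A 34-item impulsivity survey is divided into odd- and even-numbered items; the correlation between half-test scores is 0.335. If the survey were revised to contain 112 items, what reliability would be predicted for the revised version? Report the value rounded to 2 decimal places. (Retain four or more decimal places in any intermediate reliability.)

0.77

Full-test reliability from the split-half r: r_full = 2(0.335)/(1 + 0.335) = 0.5019
Then adjust to 112 items: n = 112/34 = 3.2941
r_new = n·r_full / (1 + (n − 1)·r_full) = 1.6533 / 2.1514 ≈ 0.7685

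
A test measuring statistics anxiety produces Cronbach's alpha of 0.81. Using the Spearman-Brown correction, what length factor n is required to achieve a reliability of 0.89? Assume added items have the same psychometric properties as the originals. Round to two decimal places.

1.90

Spearman-Brown solved for the length factor n:
n = r*(1 − r) / [ r (1 − r*) ]
n = 0.89(1 − 0.81) / [0.81(1 − 0.89)]
  = 0.1691 / 0.0891 = 1.8979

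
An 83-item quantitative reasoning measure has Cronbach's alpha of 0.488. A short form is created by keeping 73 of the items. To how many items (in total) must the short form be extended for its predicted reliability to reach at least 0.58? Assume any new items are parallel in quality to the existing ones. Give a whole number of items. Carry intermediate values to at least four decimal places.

121

First, r for the 73-item form: n = 73/83 = 0.8795, so r_73 = 0.8795·0.488/(1 + (0.8795 − 1)·0.488) = 0.4560
Length factor from the short form to reach 0.58: n' = 0.58(1 − 0.4560) / [0.4560(1 − 0.58)] ≈ 1.6475
Items = 1.6475 × 73 ≈ 120.27 → 121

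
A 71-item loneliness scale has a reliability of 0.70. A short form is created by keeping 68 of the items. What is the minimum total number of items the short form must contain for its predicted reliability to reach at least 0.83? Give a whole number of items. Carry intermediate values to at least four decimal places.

149

Short-form reliability: n = 68/71 = 0.9577; r_68 = n·r/(1+(n−1)r) ≈ 0.6908
Length factor from the short form to reach 0.83: n' = 0.83(1 − 0.6908) / [0.6908(1 − 0.83)] ≈ 2.1853
Items = 2.1853 × 68 ≈ 148.60 → 149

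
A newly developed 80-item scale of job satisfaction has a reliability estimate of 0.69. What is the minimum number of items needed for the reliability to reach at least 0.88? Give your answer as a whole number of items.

264

Invert Spearman-Brown to solve for n:
n = r_target (1 − r_old) / [ r_old (1 − r_target) ]
n = 0.88 × (1 − 0.69) / [ 0.69 × (1 − 0.88) ]
  = 0.2728 / 0.0828 = 3.2947
So the test needs 3.2947 × 80 ≈ 263.58 items; rounding up, 264.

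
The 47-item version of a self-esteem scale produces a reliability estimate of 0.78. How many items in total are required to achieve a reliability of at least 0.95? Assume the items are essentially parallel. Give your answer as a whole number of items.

252

Invert Spearman-Brown to solve for n:
n = r_target (1 − r_old) / [ r_old (1 − r_target) ]
n = [0.95 × 0.22] / [0.78 × 0.05]
n = 0.2090 / 0.0390 ≈ 5.3590
So the test needs 5.3590 × 47 ≈ 251.87 items; rounding up, 252.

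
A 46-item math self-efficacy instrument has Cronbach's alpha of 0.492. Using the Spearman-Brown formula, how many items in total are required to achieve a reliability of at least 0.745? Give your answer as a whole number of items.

Spearman-Brown solved for the length factor n:
n = r*(1 − r) / [ r (1 − r*) ]
n = 0.745 × (1 − 0.492) / [ 0.492 × (1 − 0.745) ]
  = 0.378460 / 0.125460 = 3.0166
So the test needs 3.0166 × 46 ≈ 138.76 items; rounding up, 139.

139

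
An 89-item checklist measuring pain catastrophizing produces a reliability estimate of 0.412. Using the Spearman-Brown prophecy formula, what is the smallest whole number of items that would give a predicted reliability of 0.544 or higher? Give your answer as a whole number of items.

152

Invert Spearman-Brown to solve for n:
n = r*(1 − r) / [ r (1 − r*) ]
n = 0.544 × (1 − 0.412) / [ 0.412 × (1 − 0.544) ]
n = 0.319872 / 0.187872 ≈ 1.7026
1.7026 × 89 = 151.53 → 152 items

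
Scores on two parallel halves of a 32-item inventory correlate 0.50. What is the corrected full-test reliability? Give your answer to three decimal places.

r_full = 2(0.50) / (1 + 0.50)
       = 1.0000 / 1.5000 = 0.6667

0.667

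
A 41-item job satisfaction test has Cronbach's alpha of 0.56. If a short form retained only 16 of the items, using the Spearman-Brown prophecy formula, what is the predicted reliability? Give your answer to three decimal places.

n = 16/41 = 0.3902
Apply the Spearman-Brown prophecy formula, r' = nr / [1 + (n − 1)r]:
r_new = (0.3902 × 0.56) / (1 + (0.3902 − 1) × 0.56)
     = 0.2185 / 0.6585 = 0.3318

0.332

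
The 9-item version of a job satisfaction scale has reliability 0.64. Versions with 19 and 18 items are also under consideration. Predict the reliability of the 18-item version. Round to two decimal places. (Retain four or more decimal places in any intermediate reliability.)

Only the ratio of lengths matters: n = 18/9 = 2.0000
r_{18} = n·r / (1 + (n − 1)·r) = 1.2800 / 1.6400 ≈ 0.7805

0.78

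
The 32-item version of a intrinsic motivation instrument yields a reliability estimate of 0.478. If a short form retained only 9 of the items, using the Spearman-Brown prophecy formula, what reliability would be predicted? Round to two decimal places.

0.20

n = 9/32 = 0.2812
r_new = (0.2812 × 0.478) / (1 + (0.2812 − 1) × 0.478)
     = 0.1344 / 0.6564 = 0.2048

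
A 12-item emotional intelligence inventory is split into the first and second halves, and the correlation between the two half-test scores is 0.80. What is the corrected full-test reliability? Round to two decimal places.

0.89

Each half is half the length of the full test, so the full test is n = 2 times a half.
r_full = 2r_hh / (1 + r_hh) = 2 × 0.80 / (1 + 0.80)
r_full = 1.6000 / 1.8000 ≈ 0.8889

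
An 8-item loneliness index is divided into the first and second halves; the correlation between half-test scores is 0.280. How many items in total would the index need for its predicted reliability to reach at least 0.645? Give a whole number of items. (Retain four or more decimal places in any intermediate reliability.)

r_full = 2(0.280)/(1 + 0.280) = 0.4375
Solve Spearman-Brown for n: n = 0.645(1 − 0.4375) / [0.4375(1 − 0.645)] = 2.3360
Required items = 2.3360 × 8 = 18.69, so 19 items.

19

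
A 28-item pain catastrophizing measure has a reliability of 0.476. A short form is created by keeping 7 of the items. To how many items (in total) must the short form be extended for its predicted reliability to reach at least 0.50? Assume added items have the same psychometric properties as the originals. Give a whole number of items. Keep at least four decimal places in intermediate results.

31

First, r for the 7-item form: n = 7/28 = 0.2500, so r_7 = 0.2500·0.476/(1 + (0.2500 − 1)·0.476) = 0.1851
Then solve for n' with r_old = 0.1851, r_target = 0.50: n' = 0.50(1 − 0.1851)/[0.1851(1 − 0.50)] = 4.4025
Total items = 4.4025 × 7 = 30.82, rounded up to 31.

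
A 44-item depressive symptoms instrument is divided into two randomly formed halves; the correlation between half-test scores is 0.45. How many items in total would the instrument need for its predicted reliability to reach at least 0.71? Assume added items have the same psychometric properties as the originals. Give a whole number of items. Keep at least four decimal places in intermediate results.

Corrected full-test reliability: r_full = 2 × 0.45 / (1 + 0.45) ≈ 0.6207
Solve Spearman-Brown for n: n = 0.71(1 − 0.6207) / [0.6207(1 − 0.71)] = 1.4961
Items = 1.4961 × 44 ≈ 65.83 → 66

66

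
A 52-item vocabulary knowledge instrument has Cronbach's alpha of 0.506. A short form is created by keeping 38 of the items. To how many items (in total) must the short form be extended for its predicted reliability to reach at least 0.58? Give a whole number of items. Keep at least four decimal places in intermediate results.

Short-form reliability: n = 38/52 = 0.7308; r_38 = n·r/(1+(n−1)r) ≈ 0.4281
Length factor from the short form to reach 0.58: n' = 0.58(1 − 0.4281) / [0.4281(1 − 0.58)] ≈ 1.8448
Total items = 1.8448 × 38 = 70.10, rounded up to 71.

71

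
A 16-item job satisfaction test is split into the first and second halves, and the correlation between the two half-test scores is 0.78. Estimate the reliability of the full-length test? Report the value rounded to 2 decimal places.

r_full = 2(0.78) / (1 + 0.78)
       = 1.5600 / 1.7800 = 0.8764

0.88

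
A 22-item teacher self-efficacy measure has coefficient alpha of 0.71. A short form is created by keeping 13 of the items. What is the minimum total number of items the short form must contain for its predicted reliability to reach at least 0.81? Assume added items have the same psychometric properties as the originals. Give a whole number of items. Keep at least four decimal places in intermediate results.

Short-form reliability: n = 13/22 = 0.5909; r_13 = n·r/(1+(n−1)r) ≈ 0.5913
Length factor from the short form to reach 0.81: n' = 0.81(1 − 0.5913) / [0.5913(1 − 0.81)] ≈ 2.9466
Total items = 2.9466 × 13 = 38.31, rounded up to 39.

39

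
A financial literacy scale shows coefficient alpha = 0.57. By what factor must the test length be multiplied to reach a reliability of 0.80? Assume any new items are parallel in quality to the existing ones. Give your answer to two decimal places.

n = 0.80(1 − 0.57) / [0.57(1 − 0.80)]
n = 0.3440 / 0.1140 ≈ 3.0175

3.02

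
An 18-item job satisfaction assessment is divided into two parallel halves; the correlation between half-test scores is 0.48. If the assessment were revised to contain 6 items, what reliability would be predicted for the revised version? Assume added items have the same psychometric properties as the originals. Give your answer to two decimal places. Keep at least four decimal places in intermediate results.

First correct the split-half correlation to full-test reliability: r_full = 2 × 0.48 / (1 + 0.48) ≈ 0.6486
Then adjust to 6 items: n = 6/18 = 0.3333
r_new = n·r_full / (1 + (n − 1)·r_full) = 0.2162 / 0.5676 ≈ 0.3809

0.38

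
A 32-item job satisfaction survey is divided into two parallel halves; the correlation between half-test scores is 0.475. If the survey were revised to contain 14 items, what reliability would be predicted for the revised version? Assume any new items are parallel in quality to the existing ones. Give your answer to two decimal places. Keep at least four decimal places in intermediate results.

Full-test reliability from the split-half r: r_full = 2(0.475)/(1 + 0.475) = 0.6441
Length factor from 32 to 14 items: n = 14/32 = 0.4375
r_new = n·r_full / (1 + (n − 1)·r_full) = 0.2818 / 0.6377 ≈ 0.4419

0.44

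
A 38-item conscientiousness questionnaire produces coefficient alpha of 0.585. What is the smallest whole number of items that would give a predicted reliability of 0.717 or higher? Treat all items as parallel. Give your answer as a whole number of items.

69

Spearman-Brown solved for the length factor n:
n = r*(1 − r) / [ r (1 − r*) ]
n = 0.717(1 − 0.585) / [0.585(1 − 0.717)]
n = 0.297555 / 0.165555 ≈ 1.7973
1.7973 × 38 = 68.30 → 69 items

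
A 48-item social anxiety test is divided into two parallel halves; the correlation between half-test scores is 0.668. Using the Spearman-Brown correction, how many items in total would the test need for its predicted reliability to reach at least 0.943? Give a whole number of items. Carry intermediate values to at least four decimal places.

r_full = 2(0.668)/(1 + 0.668) = 0.8010
n = r_tgt(1 − r_full) / [r_full(1 − r_tgt)] = 0.943 × 0.1990 / (0.8010 × 0.057) ≈ 4.1101
Items = 4.1101 × 48 ≈ 197.28 → 198

198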